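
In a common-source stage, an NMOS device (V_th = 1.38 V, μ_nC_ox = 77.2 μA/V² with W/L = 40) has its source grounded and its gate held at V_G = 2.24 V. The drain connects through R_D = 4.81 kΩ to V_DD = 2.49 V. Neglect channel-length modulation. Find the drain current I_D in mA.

I_D = 0.475 mA

V_GS = V_G = 2.24 V, so V_ov = 2.24 − 1.38 = 0.86 V.
k_n = μ_nC_ox · (W/L) = 3.088 mA/V².
Assume saturation: I_D = ½ k_n V_ov² = 0.5 × 3.088 × 0.86² = 1.14 mA, giving V_DS = V_DD − I_D R_D = 2.49 − 1.14 × 4.81 = -3 V.
But -3 V < V_ov = 0.86 V, so the device is actually in triode.
In triode I_D = k_n[V_ov V_DS − ½ V_DS²] and I_D = (V_DD − V_DS)/R_D. Equating: 7.43 V_DS² − 13.77 V_DS + 2.49 = 0, giving V_DS = 0.203 V (the root below V_ov).
I_D = (2.49 − 0.203) / 4.81 = 0.475 mA.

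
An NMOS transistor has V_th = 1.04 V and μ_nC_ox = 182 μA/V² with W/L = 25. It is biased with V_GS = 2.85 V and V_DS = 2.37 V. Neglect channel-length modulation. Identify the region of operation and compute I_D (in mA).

Saturation; I_D = 7.45 mA

k_n = μ_nC_ox · (W/L) = 4.55 mA/V².
V_ov = V_GS − V_th = 2.85 − 1.04 = 1.81 V.
Since V_DS = 2.37 V ≥ V_ov = 1.81 V, the device is in saturation.
I_D = ½ k_n V_ov² = 0.5 × 4.55 × 1.81² = 7.45 mA.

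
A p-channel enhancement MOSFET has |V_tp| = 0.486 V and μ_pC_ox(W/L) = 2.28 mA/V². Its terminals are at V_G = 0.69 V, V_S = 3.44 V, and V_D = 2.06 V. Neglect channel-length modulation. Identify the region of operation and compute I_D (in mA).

V_SG = V_S − V_G = 3.44 − 0.69 = 2.75 V; V_SD = V_S − V_D = 3.44 − 2.06 = 1.38 V.
V_ov = V_SG − |V_tp| = 2.75 − 0.486 = 2.26 V.
Since V_SD = 1.38 V < V_ov = 2.26 V, the device is in the triode region.
I_D = k_p [V_ov · V_SD − ½ V_SD²] = 2.28 × [2.26 × 1.38 − 0.5 × 1.38²] = 4.95 mA.

Triode; I_D = 4.95 mA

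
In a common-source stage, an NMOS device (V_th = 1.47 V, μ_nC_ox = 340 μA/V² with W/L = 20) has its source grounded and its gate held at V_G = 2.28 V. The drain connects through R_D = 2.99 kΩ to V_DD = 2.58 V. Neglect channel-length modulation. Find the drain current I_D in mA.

I_D = 0.808 mA

V_GS = V_G = 2.28 V, so V_ov = 2.28 − 1.47 = 0.81 V.
k_n = μ_nC_ox · (W/L) = 6.8 mA/V².
Assume saturation: I_D = ½ k_n V_ov² = 0.5 × 6.8 × 0.81² = 2.23 mA, giving V_DS = V_DD − I_D R_D = 2.58 − 2.23 × 2.99 = -4.09 V.
But -4.09 V < V_ov = 0.81 V, so the device is actually in triode.
In triode I_D = k_n[V_ov V_DS − ½ V_DS²] and I_D = (V_DD − V_DS)/R_D. Equating: 10.2 V_DS² − 17.47 V_DS + 2.58 = 0, giving V_DS = 0.163 V (the root below V_ov).
I_D = (2.58 − 0.163) / 2.99 = 0.808 mA.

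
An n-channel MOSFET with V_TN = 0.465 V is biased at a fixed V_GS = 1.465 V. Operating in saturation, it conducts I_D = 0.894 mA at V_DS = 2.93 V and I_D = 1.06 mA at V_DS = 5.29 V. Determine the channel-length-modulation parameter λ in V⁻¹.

λ = 0.102 V⁻¹

With V_GS fixed, I_D ∝ (1 + λ V_DS) in saturation, so I_D2/I_D1 = (1 + λ V_DS2)/(1 + λ V_DS1).
1.06/0.894 = 1.186 = (1 + 5.29 λ)/(1 + 2.93 λ).
Solving: λ (I_D1 V_DS2 − I_D2 V_DS1) = I_D2 − I_D1, so λ = (1.06 − 0.894) / (0.894 × 5.29 − 1.06 × 2.93) = 0.166 / 1.62 = 0.102 V⁻¹.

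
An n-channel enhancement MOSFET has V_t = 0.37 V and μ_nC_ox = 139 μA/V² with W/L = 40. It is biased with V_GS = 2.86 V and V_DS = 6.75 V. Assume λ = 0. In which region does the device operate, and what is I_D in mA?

k_n = μ_nC_ox · (W/L) = 5.56 mA/V².
V_ov = V_GS − V_t = 2.86 − 0.37 = 2.49 V.
Since V_DS = 6.75 V ≥ V_ov = 2.49 V, the device is in saturation.
I_D = ½ k_n V_ov² = 0.5 × 5.56 × 2.49² = 17.2 mA.

Saturation; I_D = 17.2 mA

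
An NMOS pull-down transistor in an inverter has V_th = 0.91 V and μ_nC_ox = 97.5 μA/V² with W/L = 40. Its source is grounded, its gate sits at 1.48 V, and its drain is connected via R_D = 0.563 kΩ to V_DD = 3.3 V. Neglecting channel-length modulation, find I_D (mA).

I_D = 0.634 mA

V_GS = V_G = 1.48 V, so V_ov = 1.48 − 0.91 = 0.57 V.
k_n = μ_nC_ox · (W/L) = 3.9 mA/V².
Assume saturation: I_D = ½ k_n V_ov² = 0.5 × 3.9 × 0.57² = 0.634 mA, giving V_DS = V_DD − I_D R_D = 3.3 − 0.634 × 0.563 = 2.94 V.
V_DS = 2.94 V ≥ V_ov = 0.57 V, confirming saturation.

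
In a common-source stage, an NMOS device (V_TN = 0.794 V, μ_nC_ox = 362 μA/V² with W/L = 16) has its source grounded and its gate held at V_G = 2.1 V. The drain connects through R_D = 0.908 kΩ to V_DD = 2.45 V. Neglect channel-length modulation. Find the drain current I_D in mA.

V_GS = V_G = 2.1 V, so V_ov = 2.1 − 0.794 = 1.31 V.
k_n = μ_nC_ox · (W/L) = 5.792 mA/V².
Assume saturation: I_D = ½ k_n V_ov² = 0.5 × 5.792 × 1.31² = 4.94 mA, giving V_DS = V_DD − I_D R_D = 2.45 − 4.94 × 0.908 = -2.04 V.
But -2.04 V < V_ov = 1.31 V, so the device is actually in triode.
In triode I_D = k_n[V_ov V_DS − ½ V_DS²] and I_D = (V_DD − V_DS)/R_D. Equating: 2.63 V_DS² − 7.868 V_DS + 2.45 = 0, giving V_DS = 0.353 V (the root below V_ov).
I_D = (2.45 − 0.353) / 0.908 = 2.31 mA.

I_D = 2.31 mA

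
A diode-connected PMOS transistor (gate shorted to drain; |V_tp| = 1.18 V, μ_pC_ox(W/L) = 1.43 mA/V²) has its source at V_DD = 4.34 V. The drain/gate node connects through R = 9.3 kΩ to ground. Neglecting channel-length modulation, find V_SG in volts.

V_SG = 1.80 V

With gate tied to drain, V_SG = V_SD ≥ V_SG − |V_tp|, so the device is in saturation.
KCL at the drain: ½ k_p (V_SG − |V_tp|)² = (V_DD − V_SG)/R.
Let x = V_SG − 1.18. Then 6.65 x² + x − 3.16 = 0, giving x = 0.618 V (positive root), so V_SG = 1.8 V.
I_D = (V_DD − V_SG)/R = (4.34 − 1.8) / 9.3 = 0.273 mA.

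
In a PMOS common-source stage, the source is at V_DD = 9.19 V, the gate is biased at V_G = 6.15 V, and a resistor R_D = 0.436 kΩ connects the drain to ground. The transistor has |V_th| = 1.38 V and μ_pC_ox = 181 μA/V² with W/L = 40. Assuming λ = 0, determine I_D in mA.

I_D = 9.98 mA

V_SG = V_DD − V_G = 9.19 − 6.15 = 3.04 V, so V_ov = 3.04 − 1.38 = 1.66 V.
k_p = μ_pC_ox · (W/L) = 7.24 mA/V².
Assume saturation: I_D = ½ k_p V_ov² = 0.5 × 7.24 × 1.66² = 9.98 mA, giving V_SD = V_DD − I_D R_D = 9.19 − 9.98 × 0.436 = 4.84 V.
V_SD = 4.84 V ≥ V_ov = 1.66 V, confirming saturation.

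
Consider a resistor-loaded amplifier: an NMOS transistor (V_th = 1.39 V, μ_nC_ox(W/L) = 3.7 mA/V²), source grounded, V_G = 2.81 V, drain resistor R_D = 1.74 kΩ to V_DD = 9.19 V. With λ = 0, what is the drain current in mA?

I_D = 3.73 mA

V_GS = V_G = 2.81 V, so V_ov = 2.81 − 1.39 = 1.42 V.
Assume saturation: I_D = ½ k_n V_ov² = 0.5 × 3.7 × 1.42² = 3.73 mA, giving V_DS = V_DD − I_D R_D = 9.19 − 3.73 × 1.74 = 2.7 V.
V_DS = 2.7 V ≥ V_ov = 1.42 V, confirming saturation.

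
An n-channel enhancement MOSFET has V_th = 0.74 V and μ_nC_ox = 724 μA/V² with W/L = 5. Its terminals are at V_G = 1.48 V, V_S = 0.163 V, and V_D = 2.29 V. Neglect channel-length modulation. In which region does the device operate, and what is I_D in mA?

Saturation; I_D = 0.603 mA

V_GS = V_G − V_S = 1.48 − 0.163 = 1.32 V; V_DS = V_D − V_S = 2.29 − 0.163 = 2.13 V.
k_n = μ_nC_ox · (W/L) = 3.62 mA/V².
V_ov = V_GS − V_th = 1.32 − 0.74 = 0.577 V.
Since V_DS = 2.13 V ≥ V_ov = 0.577 V, the device is in saturation.
I_D = ½ k_n V_ov² = 0.5 × 3.62 × 0.577² = 0.603 mA.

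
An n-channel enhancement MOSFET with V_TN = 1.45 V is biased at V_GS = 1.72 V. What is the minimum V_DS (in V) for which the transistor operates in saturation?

V_DS,sat = 0.270 V

The boundary between triode and saturation is V_DS = V_GS − V_TN = V_ov.
V_ov = 1.72 − 1.45 = 0.27 V.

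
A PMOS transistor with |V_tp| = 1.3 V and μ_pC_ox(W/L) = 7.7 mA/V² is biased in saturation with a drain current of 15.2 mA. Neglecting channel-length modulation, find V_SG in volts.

In saturation I_D = ½ k_p (V_SG − |V_tp|)², so V_SG − |V_tp| = √(2 I_D / k_p) = √(2 × 15.2 / 7.7) = 1.99 V.
V_SG = 1.3 + 1.99 = 3.29 V.

V_SG = 3.29 V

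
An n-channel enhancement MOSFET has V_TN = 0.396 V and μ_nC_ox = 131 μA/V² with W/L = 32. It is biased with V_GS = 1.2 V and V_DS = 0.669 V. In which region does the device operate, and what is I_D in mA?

Triode; I_D = 1.32 mA

k_n = μ_nC_ox · (W/L) = 4.192 mA/V².
V_ov = V_GS − V_TN = 1.2 − 0.396 = 0.804 V.
Since V_DS = 0.669 V < V_ov = 0.804 V, the device is in the triode region.
I_D = k_n [V_ov · V_DS − ½ V_DS²] = 4.192 × [0.804 × 0.669 − 0.5 × 0.669²] = 1.32 mA.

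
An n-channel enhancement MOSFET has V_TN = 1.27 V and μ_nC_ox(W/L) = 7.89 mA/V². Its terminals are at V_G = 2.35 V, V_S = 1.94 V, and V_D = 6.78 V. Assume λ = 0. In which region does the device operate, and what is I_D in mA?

V_GS = V_G − V_S = 2.35 − 1.94 = 0.41 V; V_DS = V_D − V_S = 6.78 − 1.94 = 4.84 V.
V_GS = 0.41 V < V_TN = 1.27 V, so the transistor is in cutoff.

Cutoff; I_D = 0 mA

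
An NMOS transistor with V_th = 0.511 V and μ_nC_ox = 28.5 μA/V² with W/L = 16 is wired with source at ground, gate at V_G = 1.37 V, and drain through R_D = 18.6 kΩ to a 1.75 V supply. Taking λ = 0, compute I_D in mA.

I_D = 0.0811 mA

V_GS = V_G = 1.37 V, so V_ov = 1.37 − 0.511 = 0.859 V.
k_n = μ_nC_ox · (W/L) = 0.456 mA/V².
Assume saturation: I_D = ½ k_n V_ov² = 0.5 × 0.456 × 0.859² = 0.168 mA, giving V_DS = V_DD − I_D R_D = 1.75 − 0.168 × 18.6 = -1.38 V.
But -1.38 V < V_ov = 0.859 V, so the device is actually in triode.
In triode I_D = k_n[V_ov V_DS − ½ V_DS²] and I_D = (V_DD − V_DS)/R_D. Equating: 4.24 V_DS² − 8.286 V_DS + 1.75 = 0, giving V_DS = 0.241 V (the root below V_ov).
I_D = (1.75 − 0.241) / 18.6 = 0.0811 mA.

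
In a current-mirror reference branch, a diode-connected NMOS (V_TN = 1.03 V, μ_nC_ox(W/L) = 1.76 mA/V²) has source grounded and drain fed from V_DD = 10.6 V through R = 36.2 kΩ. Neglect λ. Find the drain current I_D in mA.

With gate tied to drain, V_GS = V_DS ≥ V_GS − V_TN, so the device is in saturation.
KCL at the drain: ½ k_n (V_GS − V_TN)² = (V_DD − V_GS)/R.
Let x = V_GS − 1.03. Then 31.9 x² + x − 9.57 = 0, giving x = 0.533 V (positive root), so V_GS = 1.56 V.
I_D = (V_DD − V_GS)/R = (10.6 − 1.56) / 36.2 = 0.25 mA.

I_D = 0.250 mA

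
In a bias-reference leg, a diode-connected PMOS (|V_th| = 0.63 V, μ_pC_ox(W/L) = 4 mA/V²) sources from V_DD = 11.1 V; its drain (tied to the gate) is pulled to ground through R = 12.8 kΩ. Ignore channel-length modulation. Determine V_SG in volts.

V_SG = 1.25 V

With gate tied to drain, V_SG = V_SD ≥ V_SG − |V_th|, so the device is in saturation.
KCL at the drain: ½ k_p (V_SG − |V_th|)² = (V_DD − V_SG)/R.
Let x = V_SG − 0.63. Then 25.6 x² + x − 10.47 = 0, giving x = 0.62 V (positive root), so V_SG = 1.25 V.
I_D = (V_DD − V_SG)/R = (11.1 − 1.25) / 12.8 = 0.77 mA.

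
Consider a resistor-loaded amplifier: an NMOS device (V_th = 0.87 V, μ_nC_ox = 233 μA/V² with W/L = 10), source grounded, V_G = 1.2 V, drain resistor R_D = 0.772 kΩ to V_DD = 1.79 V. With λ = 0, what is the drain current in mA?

I_D = 0.127 mA

V_GS = V_G = 1.2 V, so V_ov = 1.2 − 0.87 = 0.33 V.
k_n = μ_nC_ox · (W/L) = 2.33 mA/V².
Assume saturation: I_D = ½ k_n V_ov² = 0.5 × 2.33 × 0.33² = 0.127 mA, giving V_DS = V_DD − I_D R_D = 1.79 − 0.127 × 0.772 = 1.69 V.
V_DS = 1.69 V ≥ V_ov = 0.33 V, confirming saturation.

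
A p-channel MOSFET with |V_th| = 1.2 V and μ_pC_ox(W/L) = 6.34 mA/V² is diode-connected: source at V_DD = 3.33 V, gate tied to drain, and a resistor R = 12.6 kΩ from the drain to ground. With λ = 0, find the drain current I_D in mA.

I_D = 0.152 mA

With gate tied to drain, V_SG = V_SD ≥ V_SG − |V_th|, so the device is in saturation.
KCL at the drain: ½ k_p (V_SG − |V_th|)² = (V_DD − V_SG)/R.
Let x = V_SG − 1.2. Then 39.9 x² + x − 2.13 = 0, giving x = 0.219 V (positive root), so V_SG = 1.42 V.
I_D = (V_DD − V_SG)/R = (3.33 − 1.42) / 12.6 = 0.152 mA.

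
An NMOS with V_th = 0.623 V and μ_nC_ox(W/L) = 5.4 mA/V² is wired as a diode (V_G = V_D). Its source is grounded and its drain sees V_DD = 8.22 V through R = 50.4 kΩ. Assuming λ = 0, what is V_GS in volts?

With gate tied to drain, V_GS = V_DS ≥ V_GS − V_th, so the device is in saturation.
KCL at the drain: ½ k_n (V_GS − V_th)² = (V_DD − V_GS)/R.
Let x = V_GS − 0.623. Then 136 x² + x − 7.597 = 0, giving x = 0.233 V (positive root), so V_GS = 0.856 V.
I_D = (V_DD − V_GS)/R = (8.22 − 0.856) / 50.4 = 0.146 mA.

V_GS = 0.856 V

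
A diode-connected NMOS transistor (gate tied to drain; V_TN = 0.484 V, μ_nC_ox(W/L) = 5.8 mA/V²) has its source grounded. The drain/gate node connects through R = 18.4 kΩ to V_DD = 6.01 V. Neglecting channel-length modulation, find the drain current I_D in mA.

With gate tied to drain, V_GS = V_DS ≥ V_GS − V_TN, so the device is in saturation.
KCL at the drain: ½ k_n (V_GS − V_TN)² = (V_DD − V_GS)/R.
Let x = V_GS − 0.484. Then 53.4 x² + x − 5.526 = 0, giving x = 0.313 V (positive root), so V_GS = 0.797 V.
I_D = (V_DD − V_GS)/R = (6.01 − 0.797) / 18.4 = 0.283 mA.

I_D = 0.283 mA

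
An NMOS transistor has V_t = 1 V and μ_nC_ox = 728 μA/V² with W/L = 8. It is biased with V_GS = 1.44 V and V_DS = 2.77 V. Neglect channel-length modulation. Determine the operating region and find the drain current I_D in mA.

k_n = μ_nC_ox · (W/L) = 5.824 mA/V².
V_ov = V_GS − V_t = 1.44 − 1 = 0.44 V.
Since V_DS = 2.77 V ≥ V_ov = 0.44 V, the device is in saturation.
I_D = ½ k_n V_ov² = 0.5 × 5.824 × 0.44² = 0.564 mA.

Saturation; I_D = 0.564 mA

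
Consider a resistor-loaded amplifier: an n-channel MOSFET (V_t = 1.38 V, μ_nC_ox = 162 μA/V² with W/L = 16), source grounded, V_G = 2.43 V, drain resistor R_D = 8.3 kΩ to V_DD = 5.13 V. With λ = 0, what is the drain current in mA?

V_GS = V_G = 2.43 V, so V_ov = 2.43 − 1.38 = 1.05 V.
k_n = μ_nC_ox · (W/L) = 2.592 mA/V².
Assume saturation: I_D = ½ k_n V_ov² = 0.5 × 2.592 × 1.05² = 1.43 mA, giving V_DS = V_DD − I_D R_D = 5.13 − 1.43 × 8.3 = -6.73 V.
But -6.73 V < V_ov = 1.05 V, so the device is actually in triode.
In triode I_D = k_n[V_ov V_DS − ½ V_DS²] and I_D = (V_DD − V_DS)/R_D. Equating: 10.8 V_DS² − 23.59 V_DS + 5.13 = 0, giving V_DS = 0.245 V (the root below V_ov).
I_D = (5.13 − 0.245) / 8.3 = 0.589 mA.

I_D = 0.589 mA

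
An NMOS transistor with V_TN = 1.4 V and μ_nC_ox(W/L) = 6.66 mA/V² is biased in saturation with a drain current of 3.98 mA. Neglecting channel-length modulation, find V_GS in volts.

V_GS = 2.49 V

In saturation I_D = ½ k_n (V_GS − V_TN)², so V_GS − V_TN = √(2 I_D / k_n) = √(2 × 3.98 / 6.66) = 1.09 V.
V_GS = 1.4 + 1.09 = 2.49 V.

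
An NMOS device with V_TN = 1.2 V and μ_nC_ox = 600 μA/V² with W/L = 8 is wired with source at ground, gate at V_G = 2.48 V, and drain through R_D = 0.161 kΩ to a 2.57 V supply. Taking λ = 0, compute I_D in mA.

I_D = 3.93 mA

V_GS = V_G = 2.48 V, so V_ov = 2.48 − 1.2 = 1.28 V.
k_n = μ_nC_ox · (W/L) = 4.8 mA/V².
Assume saturation: I_D = ½ k_n V_ov² = 0.5 × 4.8 × 1.28² = 3.93 mA, giving V_DS = V_DD − I_D R_D = 2.57 − 3.93 × 0.161 = 1.94 V.
V_DS = 1.94 V ≥ V_ov = 1.28 V, confirming saturation.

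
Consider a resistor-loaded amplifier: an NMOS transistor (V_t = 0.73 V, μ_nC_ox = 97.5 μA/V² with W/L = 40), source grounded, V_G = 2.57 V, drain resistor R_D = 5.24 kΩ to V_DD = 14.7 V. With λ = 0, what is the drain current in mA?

V_GS = V_G = 2.57 V, so V_ov = 2.57 − 0.73 = 1.84 V.
k_n = μ_nC_ox · (W/L) = 3.9 mA/V².
Assume saturation: I_D = ½ k_n V_ov² = 0.5 × 3.9 × 1.84² = 6.6 mA, giving V_DS = V_DD − I_D R_D = 14.7 − 6.6 × 5.24 = -19.9 V.
But -19.9 V < V_ov = 1.84 V, so the device is actually in triode.
In triode I_D = k_n[V_ov V_DS − ½ V_DS²] and I_D = (V_DD − V_DS)/R_D. Equating: 10.2 V_DS² − 38.6 V_DS + 14.7 = 0, giving V_DS = 0.43 V (the root below V_ov).
I_D = (14.7 − 0.43) / 5.24 = 2.72 mA.

I_D = 2.72 mA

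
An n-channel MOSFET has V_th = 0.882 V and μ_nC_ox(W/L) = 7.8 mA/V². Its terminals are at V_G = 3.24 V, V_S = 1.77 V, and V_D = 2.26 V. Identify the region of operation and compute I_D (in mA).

Triode; I_D = 1.31 mA

V_GS = V_G − V_S = 3.24 − 1.77 = 1.47 V; V_DS = V_D − V_S = 2.26 − 1.77 = 0.49 V.
V_ov = V_GS − V_th = 1.47 − 0.882 = 0.588 V.
Since V_DS = 0.49 V < V_ov = 0.588 V, the device is in the triode region.
I_D = k_n [V_ov · V_DS − ½ V_DS²] = 7.8 × [0.588 × 0.49 − 0.5 × 0.49²] = 1.31 mA.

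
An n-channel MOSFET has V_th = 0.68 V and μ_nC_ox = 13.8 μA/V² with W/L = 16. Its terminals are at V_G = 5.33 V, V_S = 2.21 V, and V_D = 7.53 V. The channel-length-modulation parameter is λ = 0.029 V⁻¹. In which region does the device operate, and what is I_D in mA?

Saturation; I_D = 0.759 mA

V_GS = V_G − V_S = 5.33 − 2.21 = 3.12 V; V_DS = V_D − V_S = 7.53 − 2.21 = 5.32 V.
k_n = μ_nC_ox · (W/L) = 0.2208 mA/V².
V_ov = V_GS − V_th = 3.12 − 0.68 = 2.44 V.
Since V_DS = 5.32 V ≥ V_ov = 2.44 V, the device is in saturation.
I_D = ½ k_n V_ov² (1 + λ V_DS) = 0.5 × 0.2208 × 2.44² × (1 + 0.029 × 5.32) = 0.759 mA.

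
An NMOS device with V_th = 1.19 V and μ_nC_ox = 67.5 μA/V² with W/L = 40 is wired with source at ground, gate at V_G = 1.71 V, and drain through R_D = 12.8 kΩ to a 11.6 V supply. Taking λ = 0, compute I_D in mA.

V_GS = V_G = 1.71 V, so V_ov = 1.71 − 1.19 = 0.52 V.
k_n = μ_nC_ox · (W/L) = 2.7 mA/V².
Assume saturation: I_D = ½ k_n V_ov² = 0.5 × 2.7 × 0.52² = 0.365 mA, giving V_DS = V_DD − I_D R_D = 11.6 − 0.365 × 12.8 = 6.93 V.
V_DS = 6.93 V ≥ V_ov = 0.52 V, confirming saturation.

I_D = 0.365 mA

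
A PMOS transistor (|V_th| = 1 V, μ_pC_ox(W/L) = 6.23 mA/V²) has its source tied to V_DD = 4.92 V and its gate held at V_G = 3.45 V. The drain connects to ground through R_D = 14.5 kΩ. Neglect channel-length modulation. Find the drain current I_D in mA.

V_SG = V_DD − V_G = 4.92 − 3.45 = 1.47 V, so V_ov = 1.47 − 1 = 0.47 V.
Assume saturation: I_D = ½ k_p V_ov² = 0.5 × 6.23 × 0.47² = 0.688 mA, giving V_SD = V_DD − I_D R_D = 4.92 − 0.688 × 14.5 = -5.06 V.
But -5.06 V < V_ov = 0.47 V, so the device is actually in triode.
In triode I_D = k_p[V_ov V_SD − ½ V_SD²] and I_D = (V_DD − V_SD)/R_D. Equating: 45.2 V_SD² − 43.46 V_SD + 4.92 = 0, giving V_SD = 0.131 V (the root below V_ov).
I_D = (4.92 − 0.131) / 14.5 = 0.33 mA.

I_D = 0.330 mA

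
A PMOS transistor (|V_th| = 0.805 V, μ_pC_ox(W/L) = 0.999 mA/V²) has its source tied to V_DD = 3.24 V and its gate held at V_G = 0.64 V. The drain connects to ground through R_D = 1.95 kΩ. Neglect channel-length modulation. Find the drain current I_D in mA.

I_D = 1.20 mA

V_SG = V_DD − V_G = 3.24 − 0.64 = 2.6 V, so V_ov = 2.6 − 0.805 = 1.79 V.
Assume saturation: I_D = ½ k_p V_ov² = 0.5 × 0.999 × 1.79² = 1.61 mA, giving V_SD = V_DD − I_D R_D = 3.24 − 1.61 × 1.95 = 0.102 V.
But 0.102 V < V_ov = 1.79 V, so the device is actually in triode.
In triode I_D = k_p[V_ov V_SD − ½ V_SD²] and I_D = (V_DD − V_SD)/R_D. Equating: 0.974 V_SD² − 4.497 V_SD + 3.24 = 0, giving V_SD = 0.893 V (the root below V_ov).
I_D = (3.24 − 0.893) / 1.95 = 1.2 mA.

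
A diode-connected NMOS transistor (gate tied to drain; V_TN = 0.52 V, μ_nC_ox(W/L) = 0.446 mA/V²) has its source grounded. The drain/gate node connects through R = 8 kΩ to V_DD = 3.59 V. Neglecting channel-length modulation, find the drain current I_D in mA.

With gate tied to drain, V_GS = V_DS ≥ V_GS − V_TN, so the device is in saturation.
KCL at the drain: ½ k_n (V_GS − V_TN)² = (V_DD − V_GS)/R.
Let x = V_GS − 0.52. Then 1.78 x² + x − 3.07 = 0, giving x = 1.06 V (positive root), so V_GS = 1.58 V.
I_D = (V_DD − V_GS)/R = (3.59 − 1.58) / 8 = 0.251 mA.

I_D = 0.251 mA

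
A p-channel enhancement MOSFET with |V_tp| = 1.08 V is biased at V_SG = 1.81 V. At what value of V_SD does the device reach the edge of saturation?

The boundary between triode and saturation is V_SD = V_SG − |V_tp| = V_ov.
V_ov = 1.81 − 1.08 = 0.73 V.

V_SD,sat = 0.730 V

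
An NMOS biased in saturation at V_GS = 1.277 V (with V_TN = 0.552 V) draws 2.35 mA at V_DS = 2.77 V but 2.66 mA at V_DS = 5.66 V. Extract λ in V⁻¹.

With V_GS fixed, I_D ∝ (1 + λ V_DS) in saturation, so I_D2/I_D1 = (1 + λ V_DS2)/(1 + λ V_DS1).
2.66/2.35 = 1.132 = (1 + 5.66 λ)/(1 + 2.77 λ).
Solving: λ (I_D1 V_DS2 − I_D2 V_DS1) = I_D2 − I_D1, so λ = (2.66 − 2.35) / (2.35 × 5.66 − 2.66 × 2.77) = 0.31 / 5.93 = 0.0523 V⁻¹.

λ = 0.0523 V⁻¹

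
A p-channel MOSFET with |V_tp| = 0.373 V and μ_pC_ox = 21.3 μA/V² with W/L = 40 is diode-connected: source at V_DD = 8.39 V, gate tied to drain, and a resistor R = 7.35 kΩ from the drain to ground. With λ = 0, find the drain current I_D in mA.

I_D = 0.894 mA

With gate tied to drain, V_SG = V_SD ≥ V_SG − |V_tp|, so the device is in saturation.
k_p = μ_pC_ox · (W/L) = 0.852 mA/V².
KCL at the drain: ½ k_p (V_SG − |V_tp|)² = (V_DD − V_SG)/R.
Let x = V_SG − 0.373. Then 3.13 x² + x − 8.017 = 0, giving x = 1.45 V (positive root), so V_SG = 1.82 V.
I_D = (V_DD − V_SG)/R = (8.39 − 1.82) / 7.35 = 0.894 mA.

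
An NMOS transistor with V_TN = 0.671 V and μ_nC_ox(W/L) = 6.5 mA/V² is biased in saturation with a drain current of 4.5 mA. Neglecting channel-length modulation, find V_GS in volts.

In saturation I_D = ½ k_n (V_GS − V_TN)², so V_GS − V_TN = √(2 I_D / k_n) = √(2 × 4.5 / 6.5) = 1.18 V.
V_GS = 0.671 + 1.18 = 1.85 V.

V_GS = 1.85 V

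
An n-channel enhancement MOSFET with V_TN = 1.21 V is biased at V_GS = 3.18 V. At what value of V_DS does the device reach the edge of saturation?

The boundary between triode and saturation is V_DS = V_GS − V_TN = V_ov.
V_ov = 3.18 − 1.21 = 1.97 V.

V_DS,sat = 1.97 V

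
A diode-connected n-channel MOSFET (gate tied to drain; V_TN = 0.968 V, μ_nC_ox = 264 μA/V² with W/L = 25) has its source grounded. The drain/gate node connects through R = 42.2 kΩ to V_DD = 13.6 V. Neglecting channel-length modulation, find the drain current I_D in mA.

I_D = 0.292 mA

With gate tied to drain, V_GS = V_DS ≥ V_GS − V_TN, so the device is in saturation.
k_n = μ_nC_ox · (W/L) = 6.6 mA/V².
KCL at the drain: ½ k_n (V_GS − V_TN)² = (V_DD − V_GS)/R.
Let x = V_GS − 0.968. Then 139 x² + x − 12.63 = 0, giving x = 0.298 V (positive root), so V_GS = 1.27 V.
I_D = (V_DD − V_GS)/R = (13.6 − 1.27) / 42.2 = 0.292 mA.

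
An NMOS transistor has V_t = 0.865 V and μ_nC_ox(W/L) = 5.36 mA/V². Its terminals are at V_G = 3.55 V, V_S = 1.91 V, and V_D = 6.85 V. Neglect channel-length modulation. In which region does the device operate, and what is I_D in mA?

V_GS = V_G − V_S = 3.55 − 1.91 = 1.64 V; V_DS = V_D − V_S = 6.85 − 1.91 = 4.94 V.
V_ov = V_GS − V_t = 1.64 − 0.865 = 0.775 V.
Since V_DS = 4.94 V ≥ V_ov = 0.775 V, the device is in saturation.
I_D = ½ k_n V_ov² = 0.5 × 5.36 × 0.775² = 1.61 mA.

Saturation; I_D = 1.61 mA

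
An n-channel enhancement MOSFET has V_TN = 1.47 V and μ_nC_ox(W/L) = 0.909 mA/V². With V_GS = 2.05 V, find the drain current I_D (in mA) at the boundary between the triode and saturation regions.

At the boundary V_DS = V_ov = V_GS − V_TN = 2.05 − 1.47 = 0.58 V.
I_D = ½ k_n V_ov² = 0.5 × 0.909 × 0.58² = 0.153 mA.

I_D = 0.153 mA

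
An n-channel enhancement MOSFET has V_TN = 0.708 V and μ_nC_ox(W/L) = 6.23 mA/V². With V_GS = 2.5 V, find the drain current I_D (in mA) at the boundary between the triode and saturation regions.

I_D = 10.0 mA

At the boundary V_DS = V_ov = V_GS − V_TN = 2.5 − 0.708 = 1.79 V.
I_D = ½ k_n V_ov² = 0.5 × 6.23 × 1.79² = 10 mA.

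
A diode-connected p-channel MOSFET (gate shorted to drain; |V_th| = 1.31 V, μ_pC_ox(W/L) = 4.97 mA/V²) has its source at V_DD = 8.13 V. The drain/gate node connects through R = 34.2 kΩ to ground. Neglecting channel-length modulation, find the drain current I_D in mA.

With gate tied to drain, V_SG = V_SD ≥ V_SG − |V_th|, so the device is in saturation.
KCL at the drain: ½ k_p (V_SG − |V_th|)² = (V_DD − V_SG)/R.
Let x = V_SG − 1.31. Then 85 x² + x − 6.82 = 0, giving x = 0.277 V (positive root), so V_SG = 1.59 V.
I_D = (V_DD − V_SG)/R = (8.13 − 1.59) / 34.2 = 0.191 mA.

I_D = 0.191 mA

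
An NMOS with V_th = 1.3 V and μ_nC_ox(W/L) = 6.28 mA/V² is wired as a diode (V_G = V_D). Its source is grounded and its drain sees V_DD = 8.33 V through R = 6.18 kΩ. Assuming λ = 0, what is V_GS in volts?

With gate tied to drain, V_GS = V_DS ≥ V_GS − V_th, so the device is in saturation.
KCL at the drain: ½ k_n (V_GS − V_th)² = (V_DD − V_GS)/R.
Let x = V_GS − 1.3. Then 19.4 x² + x − 7.03 = 0, giving x = 0.577 V (positive root), so V_GS = 1.88 V.
I_D = (V_DD − V_GS)/R = (8.33 − 1.88) / 6.18 = 1.04 mA.

V_GS = 1.88 V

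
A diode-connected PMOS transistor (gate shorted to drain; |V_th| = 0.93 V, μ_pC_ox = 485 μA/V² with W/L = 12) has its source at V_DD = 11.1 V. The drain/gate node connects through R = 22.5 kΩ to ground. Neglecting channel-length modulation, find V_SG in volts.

With gate tied to drain, V_SG = V_SD ≥ V_SG − |V_th|, so the device is in saturation.
k_p = μ_pC_ox · (W/L) = 5.82 mA/V².
KCL at the drain: ½ k_p (V_SG − |V_th|)² = (V_DD − V_SG)/R.
Let x = V_SG − 0.93. Then 65.5 x² + x − 10.17 = 0, giving x = 0.387 V (positive root), so V_SG = 1.32 V.
I_D = (V_DD − V_SG)/R = (11.1 − 1.32) / 22.5 = 0.435 mA.

V_SG = 1.32 V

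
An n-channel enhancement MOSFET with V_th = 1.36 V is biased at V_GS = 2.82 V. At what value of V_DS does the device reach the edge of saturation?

V_DS,sat = 1.46 V

The boundary between triode and saturation is V_DS = V_GS − V_th = V_ov.
V_ov = 2.82 − 1.36 = 1.46 V.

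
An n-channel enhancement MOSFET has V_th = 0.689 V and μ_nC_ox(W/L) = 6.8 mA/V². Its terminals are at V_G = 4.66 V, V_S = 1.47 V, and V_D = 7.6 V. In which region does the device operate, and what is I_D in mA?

Saturation; I_D = 21.3 mA

V_GS = V_G − V_S = 4.66 − 1.47 = 3.19 V; V_DS = V_D − V_S = 7.6 − 1.47 = 6.13 V.
V_ov = V_GS − V_th = 3.19 − 0.689 = 2.5 V.
Since V_DS = 6.13 V ≥ V_ov = 2.5 V, the device is in saturation.
I_D = ½ k_n V_ov² = 0.5 × 6.8 × 2.5² = 21.3 mA.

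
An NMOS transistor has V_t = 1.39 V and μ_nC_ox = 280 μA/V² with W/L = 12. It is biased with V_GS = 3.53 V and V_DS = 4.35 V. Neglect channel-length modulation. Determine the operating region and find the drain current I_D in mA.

k_n = μ_nC_ox · (W/L) = 3.36 mA/V².
V_ov = V_GS − V_t = 3.53 − 1.39 = 2.14 V.
Since V_DS = 4.35 V ≥ V_ov = 2.14 V, the device is in saturation.
I_D = ½ k_n V_ov² = 0.5 × 3.36 × 2.14² = 7.69 mA.

Saturation; I_D = 7.69 mA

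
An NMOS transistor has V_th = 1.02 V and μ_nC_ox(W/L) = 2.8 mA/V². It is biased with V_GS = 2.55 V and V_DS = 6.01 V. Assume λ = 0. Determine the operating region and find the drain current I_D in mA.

V_ov = V_GS − V_th = 2.55 − 1.02 = 1.53 V.
Since V_DS = 6.01 V ≥ V_ov = 1.53 V, the device is in saturation.
I_D = ½ k_n V_ov² = 0.5 × 2.8 × 1.53² = 3.28 mA.

Saturation; I_D = 3.28 mA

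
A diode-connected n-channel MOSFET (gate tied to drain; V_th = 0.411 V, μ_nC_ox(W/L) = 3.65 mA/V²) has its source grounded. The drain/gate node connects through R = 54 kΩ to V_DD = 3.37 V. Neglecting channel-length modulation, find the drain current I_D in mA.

With gate tied to drain, V_GS = V_DS ≥ V_GS − V_th, so the device is in saturation.
KCL at the drain: ½ k_n (V_GS − V_th)² = (V_DD − V_GS)/R.
Let x = V_GS − 0.411. Then 98.5 x² + x − 2.959 = 0, giving x = 0.168 V (positive root), so V_GS = 0.579 V.
I_D = (V_DD − V_GS)/R = (3.37 − 0.579) / 54 = 0.0517 mA.

I_D = 0.0517 mA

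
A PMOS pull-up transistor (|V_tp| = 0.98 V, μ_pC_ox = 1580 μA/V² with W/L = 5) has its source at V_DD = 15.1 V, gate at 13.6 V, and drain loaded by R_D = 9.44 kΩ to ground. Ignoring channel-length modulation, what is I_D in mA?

V_SG = V_DD − V_G = 15.1 − 13.6 = 1.5 V, so V_ov = 1.5 − 0.98 = 0.52 V.
k_p = μ_pC_ox · (W/L) = 7.9 mA/V².
Assume saturation: I_D = ½ k_p V_ov² = 0.5 × 7.9 × 0.52² = 1.07 mA, giving V_SD = V_DD − I_D R_D = 15.1 − 1.07 × 9.44 = 5.02 V.
V_SD = 5.02 V ≥ V_ov = 0.52 V, confirming saturation.

I_D = 1.07 mA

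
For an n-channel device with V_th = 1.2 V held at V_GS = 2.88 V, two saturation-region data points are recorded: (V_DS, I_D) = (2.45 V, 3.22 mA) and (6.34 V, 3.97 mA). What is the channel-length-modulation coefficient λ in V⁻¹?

λ = 0.0702 V⁻¹

With V_GS fixed, I_D ∝ (1 + λ V_DS) in saturation, so I_D2/I_D1 = (1 + λ V_DS2)/(1 + λ V_DS1).
3.97/3.22 = 1.233 = (1 + 6.34 λ)/(1 + 2.45 λ).
Solving: λ (I_D1 V_DS2 − I_D2 V_DS1) = I_D2 − I_D1, so λ = (3.97 − 3.22) / (3.22 × 6.34 − 3.97 × 2.45) = 0.75 / 10.7 = 0.0702 V⁻¹.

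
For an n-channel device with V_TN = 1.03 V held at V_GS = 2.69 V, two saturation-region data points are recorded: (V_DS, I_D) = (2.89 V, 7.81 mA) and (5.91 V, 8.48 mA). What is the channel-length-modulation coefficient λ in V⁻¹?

λ = 0.0309 V⁻¹

With V_GS fixed, I_D ∝ (1 + λ V_DS) in saturation, so I_D2/I_D1 = (1 + λ V_DS2)/(1 + λ V_DS1).
8.48/7.81 = 1.086 = (1 + 5.91 λ)/(1 + 2.89 λ).
Solving: λ (I_D1 V_DS2 − I_D2 V_DS1) = I_D2 − I_D1, so λ = (8.48 − 7.81) / (7.81 × 5.91 − 8.48 × 2.89) = 0.67 / 21.6 = 0.0309 V⁻¹.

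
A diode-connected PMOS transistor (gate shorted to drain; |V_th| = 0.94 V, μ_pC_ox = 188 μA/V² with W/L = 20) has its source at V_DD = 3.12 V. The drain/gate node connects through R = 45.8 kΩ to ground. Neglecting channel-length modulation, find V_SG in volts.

With gate tied to drain, V_SG = V_SD ≥ V_SG − |V_th|, so the device is in saturation.
k_p = μ_pC_ox · (W/L) = 3.76 mA/V².
KCL at the drain: ½ k_p (V_SG − |V_th|)² = (V_DD − V_SG)/R.
Let x = V_SG − 0.94. Then 86.1 x² + x − 2.18 = 0, giving x = 0.153 V (positive root), so V_SG = 1.09 V.
I_D = (V_DD − V_SG)/R = (3.12 − 1.09) / 45.8 = 0.0442 mA.

V_SG = 1.09 V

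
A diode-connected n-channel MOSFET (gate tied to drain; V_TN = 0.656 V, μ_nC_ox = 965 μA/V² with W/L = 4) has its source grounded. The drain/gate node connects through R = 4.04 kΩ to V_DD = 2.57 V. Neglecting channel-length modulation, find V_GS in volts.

With gate tied to drain, V_GS = V_DS ≥ V_GS − V_TN, so the device is in saturation.
k_n = μ_nC_ox · (W/L) = 3.86 mA/V².
KCL at the drain: ½ k_n (V_GS − V_TN)² = (V_DD − V_GS)/R.
Let x = V_GS − 0.656. Then 7.8 x² + x − 1.914 = 0, giving x = 0.435 V (positive root), so V_GS = 1.09 V.
I_D = (V_DD − V_GS)/R = (2.57 − 1.09) / 4.04 = 0.366 mA.

V_GS = 1.09 V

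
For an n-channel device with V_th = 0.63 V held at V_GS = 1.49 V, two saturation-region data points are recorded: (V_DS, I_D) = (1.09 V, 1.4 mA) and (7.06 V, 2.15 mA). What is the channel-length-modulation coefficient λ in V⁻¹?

λ = 0.0995 V⁻¹

With V_GS fixed, I_D ∝ (1 + λ V_DS) in saturation, so I_D2/I_D1 = (1 + λ V_DS2)/(1 + λ V_DS1).
2.15/1.4 = 1.536 = (1 + 7.06 λ)/(1 + 1.09 λ).
Solving: λ (I_D1 V_DS2 − I_D2 V_DS1) = I_D2 − I_D1, so λ = (2.15 − 1.4) / (1.4 × 7.06 − 2.15 × 1.09) = 0.75 / 7.54 = 0.0995 V⁻¹.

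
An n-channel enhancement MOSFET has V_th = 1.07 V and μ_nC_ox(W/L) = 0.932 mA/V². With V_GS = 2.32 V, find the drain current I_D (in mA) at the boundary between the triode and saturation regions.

I_D = 0.728 mA

At the boundary V_DS = V_ov = V_GS − V_th = 2.32 − 1.07 = 1.25 V.
I_D = ½ k_n V_ov² = 0.5 × 0.932 × 1.25² = 0.728 mA.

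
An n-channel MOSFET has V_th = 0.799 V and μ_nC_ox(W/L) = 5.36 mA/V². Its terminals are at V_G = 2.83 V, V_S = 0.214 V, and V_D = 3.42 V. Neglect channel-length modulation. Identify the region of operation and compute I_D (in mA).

V_GS = V_G − V_S = 2.83 − 0.214 = 2.62 V; V_DS = V_D − V_S = 3.42 − 0.214 = 3.21 V.
V_ov = V_GS − V_th = 2.62 − 0.799 = 1.82 V.
Since V_DS = 3.21 V ≥ V_ov = 1.82 V, the device is in saturation.
I_D = ½ k_n V_ov² = 0.5 × 5.36 × 1.82² = 8.85 mA.

Saturation; I_D = 8.85 mA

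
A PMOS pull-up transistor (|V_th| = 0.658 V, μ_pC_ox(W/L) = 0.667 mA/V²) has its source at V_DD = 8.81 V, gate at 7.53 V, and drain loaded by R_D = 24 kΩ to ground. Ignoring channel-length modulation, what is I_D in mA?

V_SG = V_DD − V_G = 8.81 − 7.53 = 1.28 V, so V_ov = 1.28 − 0.658 = 0.622 V.
Assume saturation: I_D = ½ k_p V_ov² = 0.5 × 0.667 × 0.622² = 0.129 mA, giving V_SD = V_DD − I_D R_D = 8.81 − 0.129 × 24 = 5.71 V.
V_SD = 5.71 V ≥ V_ov = 0.622 V, confirming saturation.

I_D = 0.129 mA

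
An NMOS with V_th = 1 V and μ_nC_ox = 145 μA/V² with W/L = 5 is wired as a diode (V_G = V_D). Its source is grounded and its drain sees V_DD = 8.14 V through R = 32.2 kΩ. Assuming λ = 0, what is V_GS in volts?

V_GS = 1.74 V

With gate tied to drain, V_GS = V_DS ≥ V_GS − V_th, so the device is in saturation.
k_n = μ_nC_ox · (W/L) = 0.725 mA/V².
KCL at the drain: ½ k_n (V_GS − V_th)² = (V_DD − V_GS)/R.
Let x = V_GS − 1. Then 11.7 x² + x − 7.14 = 0, giving x = 0.74 V (positive root), so V_GS = 1.74 V.
I_D = (V_DD − V_GS)/R = (8.14 − 1.74) / 32.2 = 0.199 mA.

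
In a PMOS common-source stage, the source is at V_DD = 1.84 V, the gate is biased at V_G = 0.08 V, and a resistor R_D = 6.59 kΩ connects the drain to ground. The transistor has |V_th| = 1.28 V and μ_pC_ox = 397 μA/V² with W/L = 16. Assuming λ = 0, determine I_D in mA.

I_D = 0.265 mA

V_SG = V_DD − V_G = 1.84 − 0.08 = 1.76 V, so V_ov = 1.76 − 1.28 = 0.48 V.
k_p = μ_pC_ox · (W/L) = 6.352 mA/V².
Assume saturation: I_D = ½ k_p V_ov² = 0.5 × 6.352 × 0.48² = 0.732 mA, giving V_SD = V_DD − I_D R_D = 1.84 − 0.732 × 6.59 = -2.98 V.
But -2.98 V < V_ov = 0.48 V, so the device is actually in triode.
In triode I_D = k_p[V_ov V_SD − ½ V_SD²] and I_D = (V_DD − V_SD)/R_D. Equating: 20.9 V_SD² − 21.09 V_SD + 1.84 = 0, giving V_SD = 0.0965 V (the root below V_ov).
I_D = (1.84 − 0.0965) / 6.59 = 0.265 mA.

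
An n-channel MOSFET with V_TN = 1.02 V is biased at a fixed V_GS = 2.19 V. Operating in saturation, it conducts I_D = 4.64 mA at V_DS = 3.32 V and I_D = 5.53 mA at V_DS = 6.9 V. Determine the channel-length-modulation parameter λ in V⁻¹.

With V_GS fixed, I_D ∝ (1 + λ V_DS) in saturation, so I_D2/I_D1 = (1 + λ V_DS2)/(1 + λ V_DS1).
5.53/4.64 = 1.192 = (1 + 6.9 λ)/(1 + 3.32 λ).
Solving: λ (I_D1 V_DS2 − I_D2 V_DS1) = I_D2 − I_D1, so λ = (5.53 − 4.64) / (4.64 × 6.9 − 5.53 × 3.32) = 0.89 / 13.7 = 0.0652 V⁻¹.

λ = 0.0652 V⁻¹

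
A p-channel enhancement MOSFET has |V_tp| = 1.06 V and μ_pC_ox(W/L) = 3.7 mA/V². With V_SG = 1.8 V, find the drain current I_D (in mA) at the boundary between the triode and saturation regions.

At the boundary V_SD = V_ov = V_SG − |V_tp| = 1.8 − 1.06 = 0.74 V.
I_D = ½ k_p V_ov² = 0.5 × 3.7 × 0.74² = 1.01 mA.

I_D = 1.01 mA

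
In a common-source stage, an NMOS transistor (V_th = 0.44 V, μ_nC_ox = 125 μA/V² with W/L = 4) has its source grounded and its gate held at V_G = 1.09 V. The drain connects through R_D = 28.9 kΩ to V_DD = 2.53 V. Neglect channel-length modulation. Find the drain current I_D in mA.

V_GS = V_G = 1.09 V, so V_ov = 1.09 − 0.44 = 0.65 V.
k_n = μ_nC_ox · (W/L) = 0.5 mA/V².
Assume saturation: I_D = ½ k_n V_ov² = 0.5 × 0.5 × 0.65² = 0.106 mA, giving V_DS = V_DD − I_D R_D = 2.53 − 0.106 × 28.9 = -0.523 V.
But -0.523 V < V_ov = 0.65 V, so the device is actually in triode.
In triode I_D = k_n[V_ov V_DS − ½ V_DS²] and I_D = (V_DD − V_DS)/R_D. Equating: 7.22 V_DS² − 10.39 V_DS + 2.53 = 0, giving V_DS = 0.31 V (the root below V_ov).
I_D = (2.53 − 0.31) / 28.9 = 0.0768 mA.

I_D = 0.0768 mA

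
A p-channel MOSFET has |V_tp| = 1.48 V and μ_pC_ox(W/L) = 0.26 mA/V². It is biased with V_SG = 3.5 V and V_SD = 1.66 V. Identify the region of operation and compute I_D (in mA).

V_ov = V_SG − |V_tp| = 3.5 − 1.48 = 2.02 V.
Since V_SD = 1.66 V < V_ov = 2.02 V, the device is in the triode region.
I_D = k_p [V_ov · V_SD − ½ V_SD²] = 0.26 × [2.02 × 1.66 − 0.5 × 1.66²] = 0.514 mA.

Triode; I_D = 0.514 mA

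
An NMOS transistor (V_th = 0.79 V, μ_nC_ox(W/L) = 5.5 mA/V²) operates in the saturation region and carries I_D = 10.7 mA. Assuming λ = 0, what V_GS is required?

V_GS = 2.76 V

In saturation I_D = ½ k_n (V_GS − V_th)², so V_GS − V_th = √(2 I_D / k_n) = √(2 × 10.7 / 5.5) = 1.97 V.
V_GS = 0.79 + 1.97 = 2.76 V.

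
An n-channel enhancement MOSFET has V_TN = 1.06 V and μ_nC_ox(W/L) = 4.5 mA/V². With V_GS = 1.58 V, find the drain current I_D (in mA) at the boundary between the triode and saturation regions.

At the boundary V_DS = V_ov = V_GS − V_TN = 1.58 − 1.06 = 0.52 V.
I_D = ½ k_n V_ov² = 0.5 × 4.5 × 0.52² = 0.608 mA.

I_D = 0.608 mA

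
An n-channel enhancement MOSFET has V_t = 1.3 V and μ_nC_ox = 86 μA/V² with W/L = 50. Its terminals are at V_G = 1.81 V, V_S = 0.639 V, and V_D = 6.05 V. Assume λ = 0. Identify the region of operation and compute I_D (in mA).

V_GS = V_G − V_S = 1.81 − 0.639 = 1.17 V; V_DS = V_D − V_S = 6.05 − 0.639 = 5.41 V.
V_GS = 1.17 V < V_t = 1.3 V, so the transistor is in cutoff.

Cutoff; I_D = 0 mA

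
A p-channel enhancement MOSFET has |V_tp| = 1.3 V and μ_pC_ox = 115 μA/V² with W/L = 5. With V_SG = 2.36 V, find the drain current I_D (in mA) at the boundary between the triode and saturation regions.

At the boundary V_SD = V_ov = V_SG − |V_tp| = 2.36 − 1.3 = 1.06 V.
k_p = μ_pC_ox · (W/L) = 0.575 mA/V².
I_D = ½ k_p V_ov² = 0.5 × 0.575 × 1.06² = 0.323 mA.

I_D = 0.323 mA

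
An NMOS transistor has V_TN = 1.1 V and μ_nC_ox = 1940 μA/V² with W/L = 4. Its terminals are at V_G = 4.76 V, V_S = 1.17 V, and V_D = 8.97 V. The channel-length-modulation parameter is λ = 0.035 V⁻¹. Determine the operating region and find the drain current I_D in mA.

Saturation; I_D = 30.6 mA

V_GS = V_G − V_S = 4.76 − 1.17 = 3.59 V; V_DS = V_D − V_S = 8.97 − 1.17 = 7.8 V.
k_n = μ_nC_ox · (W/L) = 7.76 mA/V².
V_ov = V_GS − V_TN = 3.59 − 1.1 = 2.49 V.
Since V_DS = 7.8 V ≥ V_ov = 2.49 V, the device is in saturation.
I_D = ½ k_n V_ov² (1 + λ V_DS) = 0.5 × 7.76 × 2.49² × (1 + 0.035 × 7.8) = 30.6 mA.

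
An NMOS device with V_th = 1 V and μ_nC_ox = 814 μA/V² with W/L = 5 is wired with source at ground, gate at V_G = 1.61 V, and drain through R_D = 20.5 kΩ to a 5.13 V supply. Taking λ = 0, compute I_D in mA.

V_GS = V_G = 1.61 V, so V_ov = 1.61 − 1 = 0.61 V.
k_n = μ_nC_ox · (W/L) = 4.07 mA/V².
Assume saturation: I_D = ½ k_n V_ov² = 0.5 × 4.07 × 0.61² = 0.757 mA, giving V_DS = V_DD − I_D R_D = 5.13 − 0.757 × 20.5 = -10.4 V.
But -10.4 V < V_ov = 0.61 V, so the device is actually in triode.
In triode I_D = k_n[V_ov V_DS − ½ V_DS²] and I_D = (V_DD − V_DS)/R_D. Equating: 41.7 V_DS² − 51.9 V_DS + 5.13 = 0, giving V_DS = 0.108 V (the root below V_ov).
I_D = (5.13 − 0.108) / 20.5 = 0.245 mA.

I_D = 0.245 mA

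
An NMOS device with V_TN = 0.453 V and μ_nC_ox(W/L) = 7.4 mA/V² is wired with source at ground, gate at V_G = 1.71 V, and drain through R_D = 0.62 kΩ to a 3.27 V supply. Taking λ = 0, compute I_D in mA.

V_GS = V_G = 1.71 V, so V_ov = 1.71 − 0.453 = 1.26 V.
Assume saturation: I_D = ½ k_n V_ov² = 0.5 × 7.4 × 1.26² = 5.85 mA, giving V_DS = V_DD − I_D R_D = 3.27 − 5.85 × 0.62 = -0.355 V.
But -0.355 V < V_ov = 1.26 V, so the device is actually in triode.
In triode I_D = k_n[V_ov V_DS − ½ V_DS²] and I_D = (V_DD − V_DS)/R_D. Equating: 2.29 V_DS² − 6.767 V_DS + 3.27 = 0, giving V_DS = 0.609 V (the root below V_ov).
I_D = (3.27 − 0.609) / 0.62 = 4.29 mA.

I_D = 4.29 mA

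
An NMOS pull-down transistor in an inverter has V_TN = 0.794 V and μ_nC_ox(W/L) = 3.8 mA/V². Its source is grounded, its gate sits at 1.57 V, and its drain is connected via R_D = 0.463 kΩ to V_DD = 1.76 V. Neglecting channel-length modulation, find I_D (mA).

I_D = 1.14 mA

V_GS = V_G = 1.57 V, so V_ov = 1.57 − 0.794 = 0.776 V.
Assume saturation: I_D = ½ k_n V_ov² = 0.5 × 3.8 × 0.776² = 1.14 mA, giving V_DS = V_DD − I_D R_D = 1.76 − 1.14 × 0.463 = 1.23 V.
V_DS = 1.23 V ≥ V_ov = 0.776 V, confirming saturation.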